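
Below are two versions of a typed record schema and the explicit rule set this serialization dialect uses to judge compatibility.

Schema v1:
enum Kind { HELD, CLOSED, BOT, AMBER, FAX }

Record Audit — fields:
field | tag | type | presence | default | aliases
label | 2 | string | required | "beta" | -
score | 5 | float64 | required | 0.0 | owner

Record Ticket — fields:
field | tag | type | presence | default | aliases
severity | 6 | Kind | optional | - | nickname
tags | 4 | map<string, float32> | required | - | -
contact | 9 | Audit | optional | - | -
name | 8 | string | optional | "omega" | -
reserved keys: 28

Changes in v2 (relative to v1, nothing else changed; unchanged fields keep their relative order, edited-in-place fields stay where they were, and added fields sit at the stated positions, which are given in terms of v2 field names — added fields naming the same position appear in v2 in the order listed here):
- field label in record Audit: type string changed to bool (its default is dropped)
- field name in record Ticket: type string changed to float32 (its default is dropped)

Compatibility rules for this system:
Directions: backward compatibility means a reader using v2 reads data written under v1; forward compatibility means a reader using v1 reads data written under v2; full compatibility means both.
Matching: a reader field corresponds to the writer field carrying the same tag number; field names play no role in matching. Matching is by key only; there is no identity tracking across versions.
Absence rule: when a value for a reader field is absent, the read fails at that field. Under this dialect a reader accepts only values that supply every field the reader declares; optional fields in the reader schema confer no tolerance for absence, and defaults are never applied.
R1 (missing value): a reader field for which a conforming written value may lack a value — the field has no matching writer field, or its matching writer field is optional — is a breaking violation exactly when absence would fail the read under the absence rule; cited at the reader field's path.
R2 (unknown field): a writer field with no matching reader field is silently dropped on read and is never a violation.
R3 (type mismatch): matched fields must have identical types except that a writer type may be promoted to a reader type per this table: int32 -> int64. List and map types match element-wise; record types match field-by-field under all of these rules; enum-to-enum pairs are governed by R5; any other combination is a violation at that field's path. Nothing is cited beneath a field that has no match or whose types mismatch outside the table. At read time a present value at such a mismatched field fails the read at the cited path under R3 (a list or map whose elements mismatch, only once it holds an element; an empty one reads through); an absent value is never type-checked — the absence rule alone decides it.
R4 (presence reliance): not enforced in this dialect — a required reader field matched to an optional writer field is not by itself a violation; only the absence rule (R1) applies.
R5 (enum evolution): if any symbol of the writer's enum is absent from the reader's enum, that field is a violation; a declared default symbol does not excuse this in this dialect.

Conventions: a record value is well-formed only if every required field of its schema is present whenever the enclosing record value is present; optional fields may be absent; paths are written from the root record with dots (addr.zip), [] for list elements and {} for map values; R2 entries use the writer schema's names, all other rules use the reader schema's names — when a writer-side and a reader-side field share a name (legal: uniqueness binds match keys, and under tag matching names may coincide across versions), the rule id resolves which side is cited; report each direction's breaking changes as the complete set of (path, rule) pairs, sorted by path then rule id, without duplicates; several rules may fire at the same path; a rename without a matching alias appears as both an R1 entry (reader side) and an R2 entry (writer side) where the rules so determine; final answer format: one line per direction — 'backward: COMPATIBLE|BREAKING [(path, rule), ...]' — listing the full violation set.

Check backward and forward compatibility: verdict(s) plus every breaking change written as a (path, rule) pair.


the writer's type comes first in each Ticket pair
backward pass over Ticket, reader schema v2, writer schema v1:
  severity: paired with writer severity (Kind -> Kind; writer optional)
  tags: paired with writer tags (map<string, float32> -> map<string, float32>; writer required)
  contact: paired with writer contact (Audit -> Audit; writer optional)
  name: paired with writer name (string -> float32; writer optional)
  contact.label: paired with writer contact.label (string -> bool; writer required)
  contact.score: paired with writer contact.score (float64 -> float64; writer required)
  violation R1 at contact
  violation R3 at contact.label
  violation R1 at name
  violation R3 at name
  violation R1 at severity
  => backward: BREAKING (5)
forward pass over Ticket, reader schema v1, writer schema v2:
  severity: paired with writer severity (Kind -> Kind; writer optional)
  tags: paired with writer tags (map<string, float32> -> map<string, float32>; writer required)
  contact: paired with writer contact (Audit -> Audit; writer optional)
  name: paired with writer name (float32 -> string; writer optional)
  contact.label: paired with writer contact.label (bool -> string; writer required)
  contact.score: paired with writer contact.score (float64 -> float64; writer required)
  violation R1 at contact
  violation R3 at contact.label
  violation R1 at name
  violation R3 at name
  violation R1 at severity
  => forward: BREAKING (5)

backward: BREAKING [(contact, R1), (contact.label, R3), (name, R1), (name, R3), (severity, R1)]; forward: BREAKING [(contact, R1), (contact.label, R3), (name, R1), (name, R3), (severity, R1)]


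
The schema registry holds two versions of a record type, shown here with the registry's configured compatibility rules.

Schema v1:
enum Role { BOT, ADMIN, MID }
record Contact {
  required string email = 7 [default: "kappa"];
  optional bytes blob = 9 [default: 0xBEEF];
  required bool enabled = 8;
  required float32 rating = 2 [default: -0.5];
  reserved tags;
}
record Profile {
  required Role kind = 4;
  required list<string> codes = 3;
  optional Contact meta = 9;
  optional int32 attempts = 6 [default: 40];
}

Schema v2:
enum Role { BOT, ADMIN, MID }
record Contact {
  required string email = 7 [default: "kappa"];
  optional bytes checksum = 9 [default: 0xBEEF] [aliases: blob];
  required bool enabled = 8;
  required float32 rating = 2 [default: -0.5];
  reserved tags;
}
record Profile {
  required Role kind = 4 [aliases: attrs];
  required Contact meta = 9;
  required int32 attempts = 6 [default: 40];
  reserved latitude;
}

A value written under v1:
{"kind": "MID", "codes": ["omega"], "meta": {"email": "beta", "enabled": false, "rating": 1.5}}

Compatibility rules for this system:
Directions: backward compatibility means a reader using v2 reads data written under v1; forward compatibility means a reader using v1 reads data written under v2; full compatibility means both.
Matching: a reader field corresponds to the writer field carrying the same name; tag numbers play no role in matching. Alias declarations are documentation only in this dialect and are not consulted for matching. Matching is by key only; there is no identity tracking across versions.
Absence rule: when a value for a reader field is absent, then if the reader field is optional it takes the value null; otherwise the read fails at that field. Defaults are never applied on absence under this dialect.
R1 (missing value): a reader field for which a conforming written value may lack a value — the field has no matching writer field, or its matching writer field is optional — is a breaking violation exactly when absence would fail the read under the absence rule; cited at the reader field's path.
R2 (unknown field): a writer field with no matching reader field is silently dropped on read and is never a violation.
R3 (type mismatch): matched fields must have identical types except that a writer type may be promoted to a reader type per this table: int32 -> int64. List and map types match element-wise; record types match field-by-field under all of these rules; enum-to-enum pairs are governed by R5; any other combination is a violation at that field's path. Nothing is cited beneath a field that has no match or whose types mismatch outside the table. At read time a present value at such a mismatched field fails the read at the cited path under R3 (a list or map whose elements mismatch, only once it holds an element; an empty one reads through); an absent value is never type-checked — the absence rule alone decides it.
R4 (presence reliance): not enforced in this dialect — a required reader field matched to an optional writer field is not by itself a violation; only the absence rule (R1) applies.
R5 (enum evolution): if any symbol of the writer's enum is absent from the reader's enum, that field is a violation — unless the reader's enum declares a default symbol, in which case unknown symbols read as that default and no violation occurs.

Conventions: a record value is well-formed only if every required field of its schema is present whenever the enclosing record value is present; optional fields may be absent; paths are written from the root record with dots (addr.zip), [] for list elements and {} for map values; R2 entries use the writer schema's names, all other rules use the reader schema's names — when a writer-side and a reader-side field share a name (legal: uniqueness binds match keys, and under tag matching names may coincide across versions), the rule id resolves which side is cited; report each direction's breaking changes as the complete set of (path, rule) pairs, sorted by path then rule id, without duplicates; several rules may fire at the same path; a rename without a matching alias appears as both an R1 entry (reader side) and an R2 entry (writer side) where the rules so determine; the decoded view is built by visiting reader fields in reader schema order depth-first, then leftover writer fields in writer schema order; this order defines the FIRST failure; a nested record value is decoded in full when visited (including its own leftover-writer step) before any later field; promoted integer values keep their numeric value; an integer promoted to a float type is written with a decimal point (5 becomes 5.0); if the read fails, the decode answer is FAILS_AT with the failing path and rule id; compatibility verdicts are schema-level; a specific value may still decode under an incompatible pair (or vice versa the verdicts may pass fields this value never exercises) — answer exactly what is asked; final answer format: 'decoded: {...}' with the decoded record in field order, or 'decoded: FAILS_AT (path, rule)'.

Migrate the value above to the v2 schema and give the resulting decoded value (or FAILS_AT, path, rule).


decoded: FAILS_AT (attempts, R1)

arrows below run writer -> reader for Profile
decoding the Profile value with the v2 reader:
  kind := "MID"
  meta.email := "beta"
  meta.checksum := null (absent, optional -> null)
  meta.enabled := false
  meta.rating := 1.5
  read fails at attempts under R1 (no fill)
  => FAILS_AT (attempts, R1)
diffs on Profile not affecting the asked answer:
  field meta in record Profile: optional changed to required -> shifts the Profile verdicts, not this decode
  removed field codes from record Profile -> shifts the Profile verdicts, not this decode
  renamed field blob to checksum in record Contact (alias blob declared on the renamed field) -> fires no rule on Profile under this dialect and leaves the result unchanged


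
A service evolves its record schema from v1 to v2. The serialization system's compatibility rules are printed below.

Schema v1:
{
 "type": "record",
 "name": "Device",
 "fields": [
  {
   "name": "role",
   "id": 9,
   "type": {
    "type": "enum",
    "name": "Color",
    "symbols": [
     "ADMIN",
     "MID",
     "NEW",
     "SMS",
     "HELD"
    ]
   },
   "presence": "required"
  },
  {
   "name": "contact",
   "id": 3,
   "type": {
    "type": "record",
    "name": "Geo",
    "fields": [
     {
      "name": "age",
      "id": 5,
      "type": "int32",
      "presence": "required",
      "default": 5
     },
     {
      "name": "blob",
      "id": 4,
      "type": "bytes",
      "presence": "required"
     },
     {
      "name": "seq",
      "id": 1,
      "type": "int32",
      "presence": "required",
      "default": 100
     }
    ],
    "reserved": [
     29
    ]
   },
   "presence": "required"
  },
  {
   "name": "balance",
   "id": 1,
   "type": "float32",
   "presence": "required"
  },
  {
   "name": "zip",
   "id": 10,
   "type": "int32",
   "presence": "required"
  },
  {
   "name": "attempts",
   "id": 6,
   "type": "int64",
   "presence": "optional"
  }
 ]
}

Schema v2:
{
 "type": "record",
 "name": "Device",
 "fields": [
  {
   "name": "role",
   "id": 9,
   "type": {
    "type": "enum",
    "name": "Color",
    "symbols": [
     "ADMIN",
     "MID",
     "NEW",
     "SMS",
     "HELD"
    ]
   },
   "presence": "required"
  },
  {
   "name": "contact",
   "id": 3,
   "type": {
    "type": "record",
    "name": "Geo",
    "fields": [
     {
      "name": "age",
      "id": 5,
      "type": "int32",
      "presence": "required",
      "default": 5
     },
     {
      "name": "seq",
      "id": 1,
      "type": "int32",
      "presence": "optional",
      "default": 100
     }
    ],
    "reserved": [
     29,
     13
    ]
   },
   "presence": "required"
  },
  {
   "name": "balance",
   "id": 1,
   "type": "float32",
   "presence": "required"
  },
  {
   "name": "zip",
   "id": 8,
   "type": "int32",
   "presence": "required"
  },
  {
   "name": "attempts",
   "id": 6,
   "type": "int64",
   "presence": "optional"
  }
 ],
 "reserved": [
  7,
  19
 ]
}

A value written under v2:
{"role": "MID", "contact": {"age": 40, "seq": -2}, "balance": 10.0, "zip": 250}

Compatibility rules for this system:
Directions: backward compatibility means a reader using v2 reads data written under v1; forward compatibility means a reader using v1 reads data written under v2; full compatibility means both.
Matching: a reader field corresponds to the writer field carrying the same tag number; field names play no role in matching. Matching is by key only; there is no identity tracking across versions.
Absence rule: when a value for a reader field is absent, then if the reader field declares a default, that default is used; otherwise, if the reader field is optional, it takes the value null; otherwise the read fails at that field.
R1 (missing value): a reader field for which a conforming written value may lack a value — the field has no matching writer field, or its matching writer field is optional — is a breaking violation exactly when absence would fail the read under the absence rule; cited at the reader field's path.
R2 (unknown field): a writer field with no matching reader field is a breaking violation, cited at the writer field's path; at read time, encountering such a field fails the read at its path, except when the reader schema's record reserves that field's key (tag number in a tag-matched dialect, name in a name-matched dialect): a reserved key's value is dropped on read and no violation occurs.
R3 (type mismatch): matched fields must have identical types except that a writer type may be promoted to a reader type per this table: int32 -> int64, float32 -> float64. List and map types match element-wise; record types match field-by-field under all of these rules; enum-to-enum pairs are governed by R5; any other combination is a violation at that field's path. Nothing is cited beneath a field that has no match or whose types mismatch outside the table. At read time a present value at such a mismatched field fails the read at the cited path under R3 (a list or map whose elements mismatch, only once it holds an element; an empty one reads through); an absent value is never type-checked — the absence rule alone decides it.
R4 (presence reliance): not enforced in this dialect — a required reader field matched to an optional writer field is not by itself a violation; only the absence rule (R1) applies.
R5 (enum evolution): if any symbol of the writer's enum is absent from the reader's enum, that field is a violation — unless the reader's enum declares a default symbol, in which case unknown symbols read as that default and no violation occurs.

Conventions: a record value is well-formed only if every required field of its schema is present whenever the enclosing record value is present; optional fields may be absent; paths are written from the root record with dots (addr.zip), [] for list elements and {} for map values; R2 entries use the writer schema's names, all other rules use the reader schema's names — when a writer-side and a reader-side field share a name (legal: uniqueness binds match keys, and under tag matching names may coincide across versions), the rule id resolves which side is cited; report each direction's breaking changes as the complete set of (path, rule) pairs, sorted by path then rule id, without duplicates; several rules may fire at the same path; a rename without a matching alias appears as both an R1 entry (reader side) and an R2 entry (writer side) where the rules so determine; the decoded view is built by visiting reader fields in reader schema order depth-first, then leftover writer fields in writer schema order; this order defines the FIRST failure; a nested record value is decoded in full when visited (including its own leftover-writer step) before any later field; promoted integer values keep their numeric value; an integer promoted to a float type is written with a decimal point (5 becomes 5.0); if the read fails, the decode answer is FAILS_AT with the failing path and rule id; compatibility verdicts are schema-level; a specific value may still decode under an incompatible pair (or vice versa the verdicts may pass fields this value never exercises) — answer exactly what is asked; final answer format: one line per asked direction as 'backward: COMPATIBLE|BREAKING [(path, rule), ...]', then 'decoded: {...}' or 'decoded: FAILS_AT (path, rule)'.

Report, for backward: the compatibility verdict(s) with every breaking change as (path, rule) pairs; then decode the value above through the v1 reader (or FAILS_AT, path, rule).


the writer's type comes first in each Device pair
backward pass over Device, reader schema v2, writer schema v1:
  writer required, Color -> Color: reader role maps from writer role
  writer required, Geo -> Geo: reader contact maps from writer contact
  writer required, float32 -> float32: reader balance maps from writer balance
  zip: no writer-side match
  writer optional, int64 -> int64: reader attempts maps from writer attempts
  leftover writer field: zip
  writer required, int32 -> int32: reader contact.age maps from writer contact.age
  writer required, int32 -> int32: reader contact.seq maps from writer contact.seq
  leftover writer field: contact.blob
  R2 fires at contact.blob
  R1 fires at zip
  R2 fires at zip
  => backward verdict for Device: BREAKING, 3 violation(s)
decode (reader v1):
  role := "MID"
  contact.age := 40
  read fails at contact.blob under R1 (no fill)
  => FAILS_AT (contact.blob, R1)
ruling out the remaining Device differences:
  field seq in record Geo: required changed to optional -> triggers nothing under Device's printed rules — same verdict

backward: BREAKING [(contact.blob, R2), (zip, R1), (zip, R2)]; decoded: FAILS_AT (contact.blob, R1)


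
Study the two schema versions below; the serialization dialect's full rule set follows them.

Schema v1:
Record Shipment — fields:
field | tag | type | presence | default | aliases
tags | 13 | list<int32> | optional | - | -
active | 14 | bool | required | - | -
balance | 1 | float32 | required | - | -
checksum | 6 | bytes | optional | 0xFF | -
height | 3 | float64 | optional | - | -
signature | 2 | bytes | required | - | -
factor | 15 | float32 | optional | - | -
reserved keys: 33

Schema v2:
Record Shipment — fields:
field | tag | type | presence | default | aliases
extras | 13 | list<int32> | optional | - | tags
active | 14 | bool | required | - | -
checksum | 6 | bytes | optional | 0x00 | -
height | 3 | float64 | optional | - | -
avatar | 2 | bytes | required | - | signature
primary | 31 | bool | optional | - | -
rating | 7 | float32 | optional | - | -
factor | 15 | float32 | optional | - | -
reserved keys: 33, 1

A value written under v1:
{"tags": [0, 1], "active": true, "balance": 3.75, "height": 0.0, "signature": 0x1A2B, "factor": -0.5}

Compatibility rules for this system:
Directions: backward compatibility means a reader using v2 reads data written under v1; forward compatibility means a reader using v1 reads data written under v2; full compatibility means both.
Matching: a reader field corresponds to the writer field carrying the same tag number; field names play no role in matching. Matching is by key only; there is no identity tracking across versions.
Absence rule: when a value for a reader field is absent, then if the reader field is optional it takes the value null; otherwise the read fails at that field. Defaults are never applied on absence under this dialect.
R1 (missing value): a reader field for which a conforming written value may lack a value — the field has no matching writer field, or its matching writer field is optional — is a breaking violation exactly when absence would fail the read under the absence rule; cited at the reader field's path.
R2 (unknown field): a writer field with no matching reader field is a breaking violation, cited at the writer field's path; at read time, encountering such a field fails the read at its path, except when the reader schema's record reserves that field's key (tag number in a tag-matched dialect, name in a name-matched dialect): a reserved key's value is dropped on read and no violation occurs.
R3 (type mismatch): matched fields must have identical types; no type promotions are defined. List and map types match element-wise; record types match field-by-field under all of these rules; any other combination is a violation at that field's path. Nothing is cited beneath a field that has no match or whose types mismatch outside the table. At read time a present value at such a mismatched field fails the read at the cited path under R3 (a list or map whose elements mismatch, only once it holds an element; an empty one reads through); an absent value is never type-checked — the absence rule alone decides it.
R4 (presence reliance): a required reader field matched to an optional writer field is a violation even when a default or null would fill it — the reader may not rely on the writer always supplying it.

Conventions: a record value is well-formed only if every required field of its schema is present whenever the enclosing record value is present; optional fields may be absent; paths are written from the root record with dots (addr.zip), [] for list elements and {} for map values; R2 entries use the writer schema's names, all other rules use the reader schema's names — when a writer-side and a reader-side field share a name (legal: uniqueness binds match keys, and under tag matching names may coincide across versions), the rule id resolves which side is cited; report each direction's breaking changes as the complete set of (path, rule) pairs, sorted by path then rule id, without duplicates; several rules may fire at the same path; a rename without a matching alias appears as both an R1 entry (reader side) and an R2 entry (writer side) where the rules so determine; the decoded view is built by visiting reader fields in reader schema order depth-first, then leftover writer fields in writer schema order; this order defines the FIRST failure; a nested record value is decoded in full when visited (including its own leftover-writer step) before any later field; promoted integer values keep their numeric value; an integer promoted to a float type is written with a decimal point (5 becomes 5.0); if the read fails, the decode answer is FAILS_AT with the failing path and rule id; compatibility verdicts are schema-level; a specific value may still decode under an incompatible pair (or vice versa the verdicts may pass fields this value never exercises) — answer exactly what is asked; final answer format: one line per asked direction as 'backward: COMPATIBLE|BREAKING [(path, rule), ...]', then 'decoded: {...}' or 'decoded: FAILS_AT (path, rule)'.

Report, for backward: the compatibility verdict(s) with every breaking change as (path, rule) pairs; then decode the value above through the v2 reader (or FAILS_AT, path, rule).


arrows below run writer -> reader for Shipment
checking backward for Shipment: reader v2 against writer v1:
  extras: paired with writer tags (list<int32> -> list<int32>; writer optional)
  active: paired with writer active (bool -> bool; writer required)
  checksum: paired with writer checksum (bytes -> bytes; writer optional)
  height: paired with writer height (float64 -> float64; writer optional)
  avatar: paired with writer signature (bytes -> bytes; writer required)
  primary: no writer match
  rating: no writer match
  factor: paired with writer factor (float32 -> float32; writer optional)
  writer balance: unknown to reader
  => no violations; backward on Shipment: COMPATIBLE
decode walk for Shipment under reader schema v2:
  extras := [0, 1] (from writer tags)
  active := true
  checksum := null (not supplied -> null)
  height := 0.0
  avatar := 0x1A2B (from writer signature)
  primary := null (not supplied -> null)
  rating := null (not supplied -> null)
  factor := -0.5
  writer balance: reserved -> dropped
  => decoded: {"extras": [0, 1], "active": true, "checksum": null, "height": 0.0, "avatar": 0x1A2B, "primary": null, "rating": null, "factor": -0.5}
remaining Shipment differences; none change what is asked:
  field checksum in record Shipment: default set to 0x00 -> no rule fires on it in Shipment's dialect; the asked verdict holds

backward: COMPATIBLE []; decoded: {"extras": [0, 1], "active": true, "checksum": null, "height": 0.0, "avatar": 0x1A2B, "primary": null, "rating": null, "factor": -0.5}


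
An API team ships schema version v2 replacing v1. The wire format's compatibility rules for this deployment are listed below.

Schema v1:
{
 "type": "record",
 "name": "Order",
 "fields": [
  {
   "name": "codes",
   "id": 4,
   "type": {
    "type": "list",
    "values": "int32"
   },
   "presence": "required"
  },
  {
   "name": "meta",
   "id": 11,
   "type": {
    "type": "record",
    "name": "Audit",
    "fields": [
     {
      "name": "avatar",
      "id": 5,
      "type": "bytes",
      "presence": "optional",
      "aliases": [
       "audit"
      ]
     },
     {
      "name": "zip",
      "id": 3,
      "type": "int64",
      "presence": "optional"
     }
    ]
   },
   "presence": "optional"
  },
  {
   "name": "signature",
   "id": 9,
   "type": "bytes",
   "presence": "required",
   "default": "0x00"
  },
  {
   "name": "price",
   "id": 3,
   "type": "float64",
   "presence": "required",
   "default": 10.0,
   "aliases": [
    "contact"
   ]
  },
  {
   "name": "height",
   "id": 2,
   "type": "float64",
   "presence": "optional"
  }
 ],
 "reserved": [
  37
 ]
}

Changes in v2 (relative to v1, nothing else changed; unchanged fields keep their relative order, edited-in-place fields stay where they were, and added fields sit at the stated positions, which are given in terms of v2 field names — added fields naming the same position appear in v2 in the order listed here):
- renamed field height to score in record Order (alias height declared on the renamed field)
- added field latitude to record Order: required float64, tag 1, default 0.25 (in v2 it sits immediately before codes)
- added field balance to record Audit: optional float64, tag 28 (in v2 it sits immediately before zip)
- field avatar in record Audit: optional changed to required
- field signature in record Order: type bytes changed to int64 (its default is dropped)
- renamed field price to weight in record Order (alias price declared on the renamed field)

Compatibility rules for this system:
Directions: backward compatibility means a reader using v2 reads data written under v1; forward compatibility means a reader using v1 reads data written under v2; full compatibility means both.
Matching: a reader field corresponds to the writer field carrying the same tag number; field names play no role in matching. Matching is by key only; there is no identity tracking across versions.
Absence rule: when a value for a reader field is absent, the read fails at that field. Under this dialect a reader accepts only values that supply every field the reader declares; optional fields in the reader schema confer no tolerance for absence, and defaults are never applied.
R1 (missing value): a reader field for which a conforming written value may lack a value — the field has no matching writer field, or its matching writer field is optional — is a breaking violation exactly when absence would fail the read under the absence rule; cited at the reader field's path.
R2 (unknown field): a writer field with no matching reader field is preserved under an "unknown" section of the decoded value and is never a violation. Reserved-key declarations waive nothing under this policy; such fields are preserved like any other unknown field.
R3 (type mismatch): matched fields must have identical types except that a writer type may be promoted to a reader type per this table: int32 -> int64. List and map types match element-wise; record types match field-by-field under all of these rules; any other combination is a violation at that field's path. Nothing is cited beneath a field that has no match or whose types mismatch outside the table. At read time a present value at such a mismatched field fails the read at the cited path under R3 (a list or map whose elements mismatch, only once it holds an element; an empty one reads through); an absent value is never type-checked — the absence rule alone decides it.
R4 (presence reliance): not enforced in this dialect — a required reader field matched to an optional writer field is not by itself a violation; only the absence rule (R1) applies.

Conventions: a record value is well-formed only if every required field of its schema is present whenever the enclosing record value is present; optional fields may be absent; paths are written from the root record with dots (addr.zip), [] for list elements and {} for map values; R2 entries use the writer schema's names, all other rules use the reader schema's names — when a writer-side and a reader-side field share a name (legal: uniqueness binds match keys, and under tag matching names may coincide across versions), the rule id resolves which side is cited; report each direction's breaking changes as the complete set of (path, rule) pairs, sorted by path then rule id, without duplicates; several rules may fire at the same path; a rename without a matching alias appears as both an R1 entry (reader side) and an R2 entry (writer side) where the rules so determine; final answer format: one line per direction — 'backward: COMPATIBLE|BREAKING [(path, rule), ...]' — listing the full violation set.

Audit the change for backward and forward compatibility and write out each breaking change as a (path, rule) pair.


backward: BREAKING [(latitude, R1), (meta, R1), (meta.avatar, R1), (meta.balance, R1), (meta.zip, R1), (score, R1), (signature, R3)]; forward: BREAKING [(height, R1), (meta, R1), (meta.zip, R1), (signature, R3)]

arrows below run writer -> reader for Order
backward analysis of Order with v2 as reader and v1 as writer:
  latitude has no writer counterpart
  writer required, list<int32> -> list<int32>: reader codes maps from writer codes
  writer optional, Audit -> Audit: reader meta maps from writer meta
  writer required, bytes -> int64: reader signature maps from writer signature
  writer required, float64 -> float64: reader weight maps from writer price
  writer optional, float64 -> float64: reader score maps from writer height
  writer optional, bytes -> bytes: reader meta.avatar maps from writer meta.avatar
  meta.balance has no writer counterpart
  writer optional, int64 -> int64: reader meta.zip maps from writer meta.zip
  violation R1 at latitude
  violation R1 at meta
  violation R1 at meta.avatar
  violation R1 at meta.balance
  violation R1 at meta.zip
  violation R1 at score
  violation R3 at signature
  => backward verdict for Order: BREAKING, 7 violation(s)
forward analysis of Order with v1 as reader and v2 as writer:
  writer required, list<int32> -> list<int32>: reader codes maps from writer codes
  writer optional, Audit -> Audit: reader meta maps from writer meta
  writer required, int64 -> bytes: reader signature maps from writer signature
  writer required, float64 -> float64: reader price maps from writer weight
  writer optional, float64 -> float64: reader height maps from writer score
  writer field latitude has no reader counterpart
  writer required, bytes -> bytes: reader meta.avatar maps from writer meta.avatar
  writer optional, int64 -> int64: reader meta.zip maps from writer meta.zip
  writer field meta.balance has no reader counterpart
  violation R1 at height
  violation R1 at meta
  violation R1 at meta.zip
  violation R3 at signature
  => forward verdict for Order: BREAKING, 4 violation(s)


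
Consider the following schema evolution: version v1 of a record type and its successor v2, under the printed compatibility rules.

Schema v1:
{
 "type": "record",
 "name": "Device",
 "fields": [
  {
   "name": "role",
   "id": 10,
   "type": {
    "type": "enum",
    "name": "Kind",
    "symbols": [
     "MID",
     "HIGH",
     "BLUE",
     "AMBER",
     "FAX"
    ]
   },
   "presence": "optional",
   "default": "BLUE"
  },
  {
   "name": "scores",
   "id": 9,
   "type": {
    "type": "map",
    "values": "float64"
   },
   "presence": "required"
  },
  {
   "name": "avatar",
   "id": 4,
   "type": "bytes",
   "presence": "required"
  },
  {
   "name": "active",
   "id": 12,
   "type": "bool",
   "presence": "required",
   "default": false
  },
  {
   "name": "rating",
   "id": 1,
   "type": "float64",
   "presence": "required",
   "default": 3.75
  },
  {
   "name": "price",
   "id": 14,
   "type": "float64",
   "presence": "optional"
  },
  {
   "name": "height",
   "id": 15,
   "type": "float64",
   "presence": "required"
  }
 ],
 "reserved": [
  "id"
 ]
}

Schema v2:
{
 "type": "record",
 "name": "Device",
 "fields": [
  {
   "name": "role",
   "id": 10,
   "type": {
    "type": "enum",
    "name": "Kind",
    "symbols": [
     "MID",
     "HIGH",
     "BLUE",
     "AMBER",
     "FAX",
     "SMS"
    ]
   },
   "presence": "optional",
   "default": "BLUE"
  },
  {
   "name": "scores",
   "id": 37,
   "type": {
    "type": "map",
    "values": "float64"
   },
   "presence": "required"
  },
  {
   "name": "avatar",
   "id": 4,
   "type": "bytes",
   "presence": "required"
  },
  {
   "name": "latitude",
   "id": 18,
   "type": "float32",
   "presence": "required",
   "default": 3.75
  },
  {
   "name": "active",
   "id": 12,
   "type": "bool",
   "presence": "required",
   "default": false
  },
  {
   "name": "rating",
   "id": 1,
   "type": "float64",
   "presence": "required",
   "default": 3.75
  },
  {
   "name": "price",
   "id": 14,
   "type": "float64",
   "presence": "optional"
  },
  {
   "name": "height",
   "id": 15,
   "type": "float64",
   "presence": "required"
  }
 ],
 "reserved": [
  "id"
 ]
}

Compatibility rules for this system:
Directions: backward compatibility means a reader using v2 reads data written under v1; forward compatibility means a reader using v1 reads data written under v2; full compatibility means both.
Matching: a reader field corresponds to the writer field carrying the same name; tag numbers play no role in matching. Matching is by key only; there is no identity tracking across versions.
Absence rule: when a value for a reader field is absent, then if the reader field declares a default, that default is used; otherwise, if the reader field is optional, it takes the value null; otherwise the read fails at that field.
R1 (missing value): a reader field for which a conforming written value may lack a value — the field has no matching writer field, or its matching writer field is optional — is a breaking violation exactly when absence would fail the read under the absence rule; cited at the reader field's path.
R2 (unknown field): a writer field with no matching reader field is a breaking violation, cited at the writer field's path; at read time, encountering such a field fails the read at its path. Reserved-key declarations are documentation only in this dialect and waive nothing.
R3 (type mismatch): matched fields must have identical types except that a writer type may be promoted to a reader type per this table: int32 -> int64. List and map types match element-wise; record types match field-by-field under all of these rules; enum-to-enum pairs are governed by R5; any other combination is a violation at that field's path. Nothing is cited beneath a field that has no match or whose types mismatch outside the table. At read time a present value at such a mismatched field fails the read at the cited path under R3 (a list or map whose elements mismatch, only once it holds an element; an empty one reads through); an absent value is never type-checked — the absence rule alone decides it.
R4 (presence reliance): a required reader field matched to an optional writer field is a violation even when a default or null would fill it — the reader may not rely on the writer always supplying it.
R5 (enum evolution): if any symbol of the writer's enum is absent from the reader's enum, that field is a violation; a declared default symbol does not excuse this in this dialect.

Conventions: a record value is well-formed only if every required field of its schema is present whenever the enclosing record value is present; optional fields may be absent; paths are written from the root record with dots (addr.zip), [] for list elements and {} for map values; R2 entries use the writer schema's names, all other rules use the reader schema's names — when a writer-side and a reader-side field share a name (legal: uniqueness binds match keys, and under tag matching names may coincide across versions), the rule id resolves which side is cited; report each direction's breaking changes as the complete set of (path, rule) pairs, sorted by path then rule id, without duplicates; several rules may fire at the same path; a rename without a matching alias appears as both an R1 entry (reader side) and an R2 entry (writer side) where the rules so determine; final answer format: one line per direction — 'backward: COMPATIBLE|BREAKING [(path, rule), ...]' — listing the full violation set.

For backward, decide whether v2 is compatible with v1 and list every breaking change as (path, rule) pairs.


each type pair in Device: writer, then reader
backward on Device — v2 reading data written by v1:
  Kind -> Kind, writer optional: role aligns to role
  map<string, float64> -> map<string, float64>, writer required: scores aligns to scores
  bytes -> bytes, writer required: avatar aligns to avatar
  latitude has no writer counterpart
  bool -> bool, writer required: active aligns to active
  float64 -> float64, writer required: rating aligns to rating
  float64 -> float64, writer optional: price aligns to price
  float64 -> float64, writer required: height aligns to height
  nothing fires on Device: backward is COMPATIBLE
ruling out the remaining Device differences:
  enum Kind (field role in record Device): symbol SMS added -> fires only in the forward direction of Device, which is not asked here
  field scores in record Device: tag 9 changed to 37 -> triggers nothing under Device's printed rules — same verdict
  added field latitude to record Device: required float32, tag 18, default 3.75 (in v2 it sits immediately before active) -> fires only in the forward direction of Device, which is not asked here

backward: COMPATIBLE []


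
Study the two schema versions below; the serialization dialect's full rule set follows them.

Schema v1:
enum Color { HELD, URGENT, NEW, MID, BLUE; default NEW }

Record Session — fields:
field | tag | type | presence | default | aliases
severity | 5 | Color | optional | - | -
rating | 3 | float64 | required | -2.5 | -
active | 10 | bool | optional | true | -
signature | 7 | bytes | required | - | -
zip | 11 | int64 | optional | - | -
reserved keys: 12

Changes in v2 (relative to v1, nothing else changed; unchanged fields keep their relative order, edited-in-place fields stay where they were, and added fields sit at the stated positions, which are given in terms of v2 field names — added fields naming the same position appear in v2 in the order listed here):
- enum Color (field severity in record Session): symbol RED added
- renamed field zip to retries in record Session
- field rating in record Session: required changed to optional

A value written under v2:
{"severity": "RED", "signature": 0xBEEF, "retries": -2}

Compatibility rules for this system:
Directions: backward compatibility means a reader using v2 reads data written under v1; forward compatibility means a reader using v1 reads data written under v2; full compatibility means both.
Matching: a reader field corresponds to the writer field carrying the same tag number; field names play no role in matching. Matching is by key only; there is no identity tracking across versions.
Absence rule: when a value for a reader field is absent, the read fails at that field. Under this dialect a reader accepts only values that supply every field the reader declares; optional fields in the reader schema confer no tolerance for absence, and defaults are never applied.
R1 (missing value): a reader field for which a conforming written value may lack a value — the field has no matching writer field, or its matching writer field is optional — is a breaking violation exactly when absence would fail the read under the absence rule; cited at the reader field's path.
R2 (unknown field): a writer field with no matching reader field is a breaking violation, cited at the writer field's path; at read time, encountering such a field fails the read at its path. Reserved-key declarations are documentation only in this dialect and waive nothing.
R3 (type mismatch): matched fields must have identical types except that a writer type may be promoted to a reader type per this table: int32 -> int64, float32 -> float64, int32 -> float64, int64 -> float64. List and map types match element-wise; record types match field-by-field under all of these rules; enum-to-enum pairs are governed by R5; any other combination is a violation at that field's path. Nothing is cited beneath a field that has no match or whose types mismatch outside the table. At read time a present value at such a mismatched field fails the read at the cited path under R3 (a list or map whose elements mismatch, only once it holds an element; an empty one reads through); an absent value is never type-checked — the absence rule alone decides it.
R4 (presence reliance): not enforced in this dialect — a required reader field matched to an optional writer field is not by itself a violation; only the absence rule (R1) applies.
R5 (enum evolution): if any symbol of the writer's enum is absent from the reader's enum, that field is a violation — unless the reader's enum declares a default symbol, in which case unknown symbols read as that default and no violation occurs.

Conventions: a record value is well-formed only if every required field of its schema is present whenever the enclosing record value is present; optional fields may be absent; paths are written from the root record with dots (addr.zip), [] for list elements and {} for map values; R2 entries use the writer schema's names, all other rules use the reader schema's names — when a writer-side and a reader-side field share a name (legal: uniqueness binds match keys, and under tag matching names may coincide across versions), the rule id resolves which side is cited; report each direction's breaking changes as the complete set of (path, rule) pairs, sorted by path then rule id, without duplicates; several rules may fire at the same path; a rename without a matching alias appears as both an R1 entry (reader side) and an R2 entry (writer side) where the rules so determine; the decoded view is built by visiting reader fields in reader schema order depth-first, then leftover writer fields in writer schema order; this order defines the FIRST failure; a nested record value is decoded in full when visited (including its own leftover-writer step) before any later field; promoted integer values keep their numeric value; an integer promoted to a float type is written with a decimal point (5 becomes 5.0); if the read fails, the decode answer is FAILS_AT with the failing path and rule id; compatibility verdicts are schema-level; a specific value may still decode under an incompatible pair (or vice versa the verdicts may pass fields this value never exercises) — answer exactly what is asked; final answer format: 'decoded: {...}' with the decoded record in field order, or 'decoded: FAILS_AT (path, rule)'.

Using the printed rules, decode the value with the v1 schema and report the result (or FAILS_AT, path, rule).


decoded: FAILS_AT (rating, R1)

in Session below, arrows point writer -> reader
decode walk for Session under reader schema v1:
  severity := "NEW" (symbol RED -> reader default)
  read fails at rating under R1 (no fill)
  => FAILS_AT (rating, R1)
the other Session changes do not affect what is asked:
  enum Color (field severity in record Session): symbol RED added -> inert under this dialect — no rule fires on Session and the result does not move
  renamed field zip to retries in record Session -> shifts the Session verdicts, not this decode
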